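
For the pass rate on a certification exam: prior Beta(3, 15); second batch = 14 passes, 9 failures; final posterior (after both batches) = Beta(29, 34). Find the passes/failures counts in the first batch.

Sequential conjugate updates are equivalent to a single update on the pooled data, so total successes = posterior α − prior α and total failures = posterior β − prior β.
Total across both batches: 29−3=26 passes, 34−15=19 failures.
Subtract the second batch: 26−14=12 passes and 19−9=10 failures.

12 passes and 10 failures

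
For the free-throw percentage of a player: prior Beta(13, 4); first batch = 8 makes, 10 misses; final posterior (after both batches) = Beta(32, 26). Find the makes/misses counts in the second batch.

11 makes and 12 misses

Because Beta–binomial updating is additive in the counts, the combined data contributed (α_post−α_prior, β_post−β_prior) successes and failures.
Total across both batches: 32−13=19 makes, 26−4=22 misses.
Subtract the first batch: 19−8=11 makes and 22−10=12 misses.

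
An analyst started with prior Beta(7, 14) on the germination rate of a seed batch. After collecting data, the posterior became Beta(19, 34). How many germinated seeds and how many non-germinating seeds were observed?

A Beta(a, b) prior with s successes and f failures in binomial data gives a Beta(a+s, b+f) posterior.
Match parameters: s=19−7=12, f=34−14=20.

12 germinated seeds and 20 non-germinating seeds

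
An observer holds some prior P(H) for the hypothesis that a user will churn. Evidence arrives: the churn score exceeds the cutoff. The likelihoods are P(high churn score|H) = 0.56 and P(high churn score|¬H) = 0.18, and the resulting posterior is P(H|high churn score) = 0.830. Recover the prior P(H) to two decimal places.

Bayes' rule in odds form gives O(H|E) = O(H)·[P(E|H)/P(E|¬H)], hence O(H) = O(H|E)/LR.
Posterior odds = 0.830/(1−0.830) = 4.8824. LR = 0.56/0.18 = 3.1111.
Prior odds = 4.8824/3.1111 = 1.5693, so P(H) = 1.5693/(1+1.5693) ≈ 0.61.

P(H) = 0.61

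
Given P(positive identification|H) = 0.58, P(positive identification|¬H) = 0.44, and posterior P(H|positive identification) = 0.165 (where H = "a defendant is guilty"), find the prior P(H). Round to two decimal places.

Bayes' rule in odds form gives O(H|E) = O(H)·[P(E|H)/P(E|¬H)], hence O(H) = O(H|E)/LR.
Posterior odds = 0.165/(1−0.165) = 0.1976. LR = 0.58/0.44 = 1.3182.
Prior odds = 0.1976/1.3182 = 0.1499, so P(H) = 0.1499/(1+0.1499) ≈ 0.13.

P(H) = 0.13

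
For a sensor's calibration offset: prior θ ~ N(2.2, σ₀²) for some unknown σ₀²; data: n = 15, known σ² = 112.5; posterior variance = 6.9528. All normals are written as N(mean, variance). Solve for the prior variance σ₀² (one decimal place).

σ₀² = 95.3

For the Normal–Normal model with known σ², precisions add: τ_n = τ₀ + n/σ².
So 1/σ₀² = 1/6.9528 − 15/112.5 = 0.143827 − 0.133333 = 0.010494.
Hence σ₀² = 1/0.010494 ≈ 95.3.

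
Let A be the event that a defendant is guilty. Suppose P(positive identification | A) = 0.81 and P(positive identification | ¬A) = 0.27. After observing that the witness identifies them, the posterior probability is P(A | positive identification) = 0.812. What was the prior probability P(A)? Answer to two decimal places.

P(A) = 0.59

Bayes' rule in odds form gives O(A|E) = O(A)·[P(E|A)/P(E|¬A)], hence O(A) = O(A|E)/LR.
Posterior odds = 0.812/(1−0.812) = 4.3191. LR = 0.81/0.27 = 3.0000.
Prior odds = 4.3191/3.0000 = 1.4397, so P(A) = 1.4397/(1+1.4397) ≈ 0.59.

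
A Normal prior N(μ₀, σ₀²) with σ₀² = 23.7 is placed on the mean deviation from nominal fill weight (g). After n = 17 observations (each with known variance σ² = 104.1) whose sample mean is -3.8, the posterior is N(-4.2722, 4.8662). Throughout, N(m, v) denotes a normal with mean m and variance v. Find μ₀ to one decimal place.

The posterior mean is a precision-weighted average: μ_n = (τ₀μ₀ + τ_data·x̄)/(τ₀+τ_data), with τ₀=1/σ₀² and τ_data=n/σ².
Here τ₀ = 1/23.7 = 0.042194 and τ_data = 17/104.1 = 0.163305, so τ_n = 0.205499.
Rearranging for μ₀: μ₀ = (μ_n·τ_n − τ_data·x̄)/τ₀ = (-4.2722·0.205499 − 0.163305·-3.8) / 0.042194 = -0.257374/0.042194 ≈ -6.1.

μ₀ = -6.1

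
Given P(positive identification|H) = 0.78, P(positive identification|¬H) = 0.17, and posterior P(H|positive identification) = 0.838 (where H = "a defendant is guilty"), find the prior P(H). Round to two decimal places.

P(H) = 0.53

In odds form, posterior odds = prior odds × likelihood ratio, so prior odds = posterior odds ÷ LR.
Posterior odds = 0.838/(1−0.838) = 5.1728. LR = 0.78/0.17 = 4.5882.
Prior odds = 5.1728/4.5882 = 1.1274, so P(H) = 1.1274/(1+1.1274) ≈ 0.53.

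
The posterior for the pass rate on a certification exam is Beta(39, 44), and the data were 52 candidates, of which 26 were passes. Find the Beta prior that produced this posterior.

Beta(13, 18)

Beta is conjugate to the binomial likelihood: posterior = Beta(α+s, β+f).
Subtract the data counts: 39−26=13, 44−26=18.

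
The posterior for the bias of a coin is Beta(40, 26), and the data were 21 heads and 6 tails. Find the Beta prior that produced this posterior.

Beta(19, 20)

Under Beta–binomial conjugacy the posterior parameters are (α+s, β+f).
Subtract the data counts: 40−21=19, 26−6=20.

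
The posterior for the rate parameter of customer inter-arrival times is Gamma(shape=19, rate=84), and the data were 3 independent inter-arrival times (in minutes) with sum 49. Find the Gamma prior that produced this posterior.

Gamma(shape=16, rate=35)

Gamma–exponential conjugacy: posterior shape = α + n, posterior rate = β + Σtᵢ.
So α = 19 − 3 = 16 and β = 84 − 49 = 35.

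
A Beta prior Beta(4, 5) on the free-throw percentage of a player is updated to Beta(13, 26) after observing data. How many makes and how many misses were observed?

9 makes and 21 misses

Under Beta–binomial conjugacy the posterior parameters are (a+s, b+f).
Match parameters: s=13−4=9, f=26−5=21.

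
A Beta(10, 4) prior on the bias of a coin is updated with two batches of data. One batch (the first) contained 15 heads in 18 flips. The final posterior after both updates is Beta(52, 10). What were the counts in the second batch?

Because Beta–binomial updating is additive in the counts, the combined data contributed (α_post−α_prior, β_post−β_prior) successes and failures.
Total across both batches: 52−10=42 heads, 10−4=6 tails.
Subtract the first batch: 42−15=27 heads and 6−3=3 tails.

27 heads and 3 tails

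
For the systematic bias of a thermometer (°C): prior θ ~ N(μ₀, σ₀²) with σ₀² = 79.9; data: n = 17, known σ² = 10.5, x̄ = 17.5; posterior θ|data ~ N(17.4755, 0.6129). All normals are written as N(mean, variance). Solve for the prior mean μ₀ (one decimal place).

With known observation variance, the Normal–Normal posterior has precision τ_n = τ₀ + n/σ² and mean μ_n = (τ₀μ₀ + (n/σ²)x̄)/τ_n.
Here τ₀ = 1/79.9 = 0.012516 and τ_data = 17/10.5 = 1.619048, so τ_n = 1.631564.
Rearranging for μ₀: μ₀ = (μ_n·τ_n − τ_data·x̄)/τ₀ = (17.4755·1.631564 − 1.619048·17.5) / 0.012516 = 0.179057/0.012516 ≈ 14.3.

μ₀ = 14.3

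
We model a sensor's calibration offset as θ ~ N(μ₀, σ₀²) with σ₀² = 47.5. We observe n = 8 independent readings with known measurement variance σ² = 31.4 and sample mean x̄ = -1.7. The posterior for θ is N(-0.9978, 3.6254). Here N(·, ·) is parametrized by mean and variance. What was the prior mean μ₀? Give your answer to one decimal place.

μ₀ = 7.5

The posterior mean is a precision-weighted average: μ_n = (τ₀μ₀ + τ_data·x̄)/(τ₀+τ_data), with τ₀=1/σ₀² and τ_data=n/σ².
Here τ₀ = 1/47.5 = 0.021053 and τ_data = 8/31.4 = 0.254777, so τ_n = 0.275830.
Rearranging for μ₀: μ₀ = (μ_n·τ_n − τ_data·x̄)/τ₀ = (-0.9978·0.275830 − 0.254777·-1.7) / 0.021053 = 0.157898/0.021053 ≈ 7.5.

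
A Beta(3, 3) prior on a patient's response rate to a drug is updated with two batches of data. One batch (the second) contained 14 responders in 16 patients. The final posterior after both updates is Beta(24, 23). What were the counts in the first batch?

7 responders and 18 non-responders

Because Beta–binomial updating is additive in the counts, the combined data contributed (α_post−α_prior, β_post−β_prior) successes and failures.
Total across both batches: 24−3=21 responders, 23−3=20 non-responders.
Subtract the second batch: 21−14=7 responders and 20−2=18 non-responders.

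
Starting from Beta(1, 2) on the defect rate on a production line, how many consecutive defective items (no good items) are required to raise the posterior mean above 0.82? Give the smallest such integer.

k = 9

After k defective items and 0 good items the posterior is Beta(1+k, 2), with mean (1+k)/(1+2+k).
Set (1+k)/(3+k) > 0.82 and solve: k > (0.82·3 − 1)/(1 − 0.82) = 8.111.
The smallest integer exceeding 8.111 is 9, and checking k=9: (10)/(12) = 0.8333 > 0.82.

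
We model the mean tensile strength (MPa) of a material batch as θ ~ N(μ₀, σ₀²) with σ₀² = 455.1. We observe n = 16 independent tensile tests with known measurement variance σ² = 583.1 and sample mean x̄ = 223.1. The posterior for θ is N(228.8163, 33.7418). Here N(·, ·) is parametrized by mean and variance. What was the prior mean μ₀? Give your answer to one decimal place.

μ₀ = 300.2

The posterior mean is a precision-weighted average: μ_n = (τ₀μ₀ + τ_data·x̄)/(τ₀+τ_data), with τ₀=1/σ₀² and τ_data=n/σ².
Here τ₀ = 1/455.1 = 0.002197 and τ_data = 16/583.1 = 0.027440, so τ_n = 0.029637.
Rearranging for μ₀: μ₀ = (μ_n·τ_n − τ_data·x̄)/τ₀ = (228.8163·0.029637 − 0.027440·223.1) / 0.002197 = 0.659565/0.002197 ≈ 300.2.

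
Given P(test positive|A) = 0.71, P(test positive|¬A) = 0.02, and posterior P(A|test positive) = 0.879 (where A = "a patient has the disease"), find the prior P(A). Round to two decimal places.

P(A) = 0.17

In odds form, posterior odds = prior odds × likelihood ratio, so prior odds = posterior odds ÷ LR.
Posterior odds = 0.879/(1−0.879) = 7.2645. LR = 0.71/0.02 = 35.5000.
Prior odds = 7.2645/35.5000 = 0.2046, so P(A) = 0.2046/(1+0.2046) ≈ 0.17.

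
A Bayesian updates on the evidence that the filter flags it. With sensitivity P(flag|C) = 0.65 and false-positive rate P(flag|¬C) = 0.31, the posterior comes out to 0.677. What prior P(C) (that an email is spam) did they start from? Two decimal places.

P(C) = 0.50

In odds form, posterior odds = prior odds × likelihood ratio, so prior odds = posterior odds ÷ LR.
Posterior odds = 0.677/(1−0.677) = 2.0960. LR = 0.65/0.31 = 2.0968.
Prior odds = 2.0960/2.0968 = 0.9996, so P(C) = 0.9996/(1+0.9996) ≈ 0.50.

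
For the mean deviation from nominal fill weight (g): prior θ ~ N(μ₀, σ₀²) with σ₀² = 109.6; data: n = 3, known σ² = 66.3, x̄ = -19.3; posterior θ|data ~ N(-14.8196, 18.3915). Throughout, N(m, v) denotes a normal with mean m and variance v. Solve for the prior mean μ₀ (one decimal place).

μ₀ = 7.4

With known observation variance, the Normal–Normal posterior has precision τ_n = τ₀ + n/σ² and mean μ_n = (τ₀μ₀ + (n/σ²)x̄)/τ_n.
Here τ₀ = 1/109.6 = 0.009124 and τ_data = 3/66.3 = 0.045249, so τ_n = 0.054373.
Rearranging for μ₀: μ₀ = (μ_n·τ_n − τ_data·x̄)/τ₀ = (-14.8196·0.054373 − 0.045249·-19.3) / 0.009124 = 0.067520/0.009124 ≈ 7.4.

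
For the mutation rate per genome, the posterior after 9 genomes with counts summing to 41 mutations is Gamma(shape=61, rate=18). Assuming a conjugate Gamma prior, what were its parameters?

Gamma–Poisson conjugacy: posterior shape = α + Σxᵢ, posterior rate = β + n.
So α = 61 − 41 = 20 and β = 18 − 9 = 9.

Gamma(shape=20, rate=9)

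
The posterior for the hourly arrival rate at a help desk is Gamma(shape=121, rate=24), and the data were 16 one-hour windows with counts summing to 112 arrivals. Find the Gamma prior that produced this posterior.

A Gamma(α, β) prior (rate parametrization) on a Poisson rate with n observations summing to S gives posterior Gamma(α+S, β+n).
So α = 121 − 112 = 9 and β = 24 − 16 = 8.

Gamma(shape=9, rate=8)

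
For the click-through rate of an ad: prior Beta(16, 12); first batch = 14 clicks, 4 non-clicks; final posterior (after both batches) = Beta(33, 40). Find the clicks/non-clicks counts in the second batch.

3 clicks and 24 non-clicks

Sequential conjugate updates are equivalent to a single update on the pooled data, so total successes = posterior α − prior α and total failures = posterior β − prior β.
Total across both batches: 33−16=17 clicks, 40−12=28 non-clicks.
Subtract the first batch: 17−14=3 clicks and 28−4=24 non-clicks.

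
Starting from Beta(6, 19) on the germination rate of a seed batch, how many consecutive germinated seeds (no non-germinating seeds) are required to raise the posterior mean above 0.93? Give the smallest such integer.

k = 247

After k germinated seeds and 0 non-germinating seeds the posterior is Beta(6+k, 19), with mean (6+k)/(6+19+k).
Set (6+k)/(25+k) > 0.93 and solve: k > (0.93·25 − 6)/(1 − 0.93) = 246.429.
The smallest integer exceeding 246.429 is 247.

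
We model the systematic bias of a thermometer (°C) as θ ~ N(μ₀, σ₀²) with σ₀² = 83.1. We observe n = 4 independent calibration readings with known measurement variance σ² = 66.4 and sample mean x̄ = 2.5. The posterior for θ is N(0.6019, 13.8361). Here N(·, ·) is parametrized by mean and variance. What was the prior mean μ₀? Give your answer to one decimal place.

The posterior mean is a precision-weighted average: μ_n = (τ₀μ₀ + τ_data·x̄)/(τ₀+τ_data), with τ₀=1/σ₀² and τ_data=n/σ².
Here τ₀ = 1/83.1 = 0.012034 and τ_data = 4/66.4 = 0.060241, so τ_n = 0.072275.
Rearranging for μ₀: μ₀ = (μ_n·τ_n − τ_data·x̄)/τ₀ = (0.6019·0.072275 − 0.060241·2.5) / 0.012034 = -0.107100/0.012034 ≈ -8.9.

μ₀ = -8.9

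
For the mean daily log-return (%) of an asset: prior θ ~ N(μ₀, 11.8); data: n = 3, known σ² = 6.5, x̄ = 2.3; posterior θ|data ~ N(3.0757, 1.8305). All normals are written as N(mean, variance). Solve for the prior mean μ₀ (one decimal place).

μ₀ = 7.3

With known observation variance, the Normal–Normal posterior has precision τ_n = τ₀ + n/σ² and mean μ_n = (τ₀μ₀ + (n/σ²)x̄)/τ_n.
Here τ₀ = 1/11.8 = 0.084746 and τ_data = 3/6.5 = 0.461538, so τ_n = 0.546284.
Rearranging for μ₀: μ₀ = (μ_n·τ_n − τ_data·x̄)/τ₀ = (3.0757·0.546284 − 0.461538·2.3) / 0.084746 = 0.618668/0.084746 ≈ 7.3.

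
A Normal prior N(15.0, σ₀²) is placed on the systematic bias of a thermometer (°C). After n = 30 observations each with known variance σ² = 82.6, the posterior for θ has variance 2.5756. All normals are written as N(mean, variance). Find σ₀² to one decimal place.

σ₀² = 39.9

Posterior precision equals prior precision plus data precision: 1/σ_n² = 1/σ₀² + n/σ².
So 1/σ₀² = 1/2.5756 − 30/82.6 = 0.388259 − 0.363196 = 0.025063.
Hence σ₀² = 1/0.025063 ≈ 39.9.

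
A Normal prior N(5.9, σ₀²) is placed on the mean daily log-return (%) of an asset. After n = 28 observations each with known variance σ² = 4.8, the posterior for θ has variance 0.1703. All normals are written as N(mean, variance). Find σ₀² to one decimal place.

σ₀² = 25.9

Posterior precision equals prior precision plus data precision: 1/σ_n² = 1/σ₀² + n/σ².
So 1/σ₀² = 1/0.1703 − 28/4.8 = 5.871991 − 5.833333 = 0.038658.
Hence σ₀² = 1/0.038658 ≈ 25.9.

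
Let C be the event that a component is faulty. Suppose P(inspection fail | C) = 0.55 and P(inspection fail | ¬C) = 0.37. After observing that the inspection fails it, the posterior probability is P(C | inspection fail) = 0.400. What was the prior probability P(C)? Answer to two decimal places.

P(C) = 0.31

In odds form, posterior odds = prior odds × likelihood ratio, so prior odds = posterior odds ÷ LR.
Posterior odds = 0.400/(1−0.400) = 0.6667. LR = 0.55/0.37 = 1.4865.
Prior odds = 0.6667/1.4865 = 0.4485, so P(C) = 0.4485/(1+0.4485) ≈ 0.31.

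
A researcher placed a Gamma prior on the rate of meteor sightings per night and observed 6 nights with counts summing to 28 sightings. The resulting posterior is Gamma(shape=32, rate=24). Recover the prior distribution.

Gamma(shape=4, rate=18)

A Gamma(α, β) prior (rate parametrization) on a Poisson rate with n observations summing to S gives posterior Gamma(α+S, β+n).
So α = 32 − 28 = 4 and β = 24 − 6 = 18.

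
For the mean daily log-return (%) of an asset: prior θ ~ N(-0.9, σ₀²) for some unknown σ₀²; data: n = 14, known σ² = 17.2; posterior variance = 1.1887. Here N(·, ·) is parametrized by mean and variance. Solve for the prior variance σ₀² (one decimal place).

For the Normal–Normal model with known σ², precisions add: τ_n = τ₀ + n/σ².
So 1/σ₀² = 1/1.1887 − 14/17.2 = 0.841255 − 0.813953 = 0.027302.
Hence σ₀² = 1/0.027302 ≈ 36.6.

σ₀² = 36.6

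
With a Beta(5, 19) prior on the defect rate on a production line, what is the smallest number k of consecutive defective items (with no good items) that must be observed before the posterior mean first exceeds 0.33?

k = 5

After k defective items and 0 good items the posterior is Beta(5+k, 19), with mean (5+k)/(5+19+k).
Set (5+k)/(24+k) > 0.33 and solve: k > (0.33·24 − 5)/(1 − 0.33) = 4.358.
The smallest integer exceeding 4.358 is 5.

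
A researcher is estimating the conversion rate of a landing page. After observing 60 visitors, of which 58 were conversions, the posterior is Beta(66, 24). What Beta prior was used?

Beta(8, 22)

A Beta(a, b) prior with s successes and f failures in binomial data gives a Beta(a+s, b+f) posterior.
So a = 66 − 58 = 8 and b = 24 − 2 = 22.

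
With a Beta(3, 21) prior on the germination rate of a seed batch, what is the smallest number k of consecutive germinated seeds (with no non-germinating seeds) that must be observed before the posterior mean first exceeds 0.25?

After k germinated seeds and 0 non-germinating seeds the posterior is Beta(3+k, 21), with mean (3+k)/(3+21+k).
Set (3+k)/(24+k) > 0.25 and solve: k > (0.25·24 − 3)/(1 − 0.25) = 4.000.
The smallest integer exceeding 4.000 is 5.

k = 5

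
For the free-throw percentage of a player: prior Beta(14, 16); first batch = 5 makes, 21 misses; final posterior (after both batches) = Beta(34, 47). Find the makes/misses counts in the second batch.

15 makes and 10 misses

Because Beta–binomial updating is additive in the counts, the combined data contributed (α_post−α_prior, β_post−β_prior) successes and failures.
Total across both batches: 34−14=20 makes, 47−16=31 misses.
Subtract the first batch: 20−5=15 makes and 31−21=10 misses.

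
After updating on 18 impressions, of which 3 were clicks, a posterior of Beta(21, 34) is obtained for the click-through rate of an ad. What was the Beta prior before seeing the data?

Beta is conjugate to the binomial likelihood: posterior = Beta(α+s, β+f).
So α = 21 − 3 = 18 and β = 34 − 15 = 19.

Beta(18, 19)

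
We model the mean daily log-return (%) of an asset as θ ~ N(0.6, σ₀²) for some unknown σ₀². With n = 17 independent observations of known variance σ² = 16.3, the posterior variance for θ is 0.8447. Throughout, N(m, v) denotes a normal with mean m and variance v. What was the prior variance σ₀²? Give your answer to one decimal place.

Posterior precision equals prior precision plus data precision: 1/σ_n² = 1/σ₀² + n/σ².
So 1/σ₀² = 1/0.8447 − 17/16.3 = 1.183852 − 1.042945 = 0.140907.
Hence σ₀² = 1/0.140907 ≈ 7.1.

σ₀² = 7.1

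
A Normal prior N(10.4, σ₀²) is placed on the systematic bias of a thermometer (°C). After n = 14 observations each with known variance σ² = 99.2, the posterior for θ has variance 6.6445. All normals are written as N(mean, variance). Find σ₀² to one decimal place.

For the Normal–Normal model with known σ², precisions add: τ_n = τ₀ + n/σ².
So 1/σ₀² = 1/6.6445 − 14/99.2 = 0.150500 − 0.141129 = 0.009371.
Hence σ₀² = 1/0.009371 ≈ 106.7.

σ₀² = 106.7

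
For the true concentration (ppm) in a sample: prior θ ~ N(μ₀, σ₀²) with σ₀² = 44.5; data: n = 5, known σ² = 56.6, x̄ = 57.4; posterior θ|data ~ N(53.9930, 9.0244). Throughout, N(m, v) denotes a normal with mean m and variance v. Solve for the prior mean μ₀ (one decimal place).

With known observation variance, the Normal–Normal posterior has precision τ_n = τ₀ + n/σ² and mean μ_n = (τ₀μ₀ + (n/σ²)x̄)/τ_n.
Here τ₀ = 1/44.5 = 0.022472 and τ_data = 5/56.6 = 0.088339, so τ_n = 0.110811.
Rearranging for μ₀: μ₀ = (μ_n·τ_n − τ_data·x̄)/τ₀ = (53.9930·0.110811 − 0.088339·57.4) / 0.022472 = 0.912360/0.022472 ≈ 40.6.

μ₀ = 40.6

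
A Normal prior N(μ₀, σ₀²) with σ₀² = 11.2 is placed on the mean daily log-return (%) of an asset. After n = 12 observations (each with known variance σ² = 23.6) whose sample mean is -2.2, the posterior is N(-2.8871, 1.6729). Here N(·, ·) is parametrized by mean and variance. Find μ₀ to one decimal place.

μ₀ = -6.8

The posterior mean is a precision-weighted average: μ_n = (τ₀μ₀ + τ_data·x̄)/(τ₀+τ_data), with τ₀=1/σ₀² and τ_data=n/σ².
Here τ₀ = 1/11.2 = 0.089286 and τ_data = 12/23.6 = 0.508475, so τ_n = 0.597761.
Rearranging for μ₀: μ₀ = (μ_n·τ_n − τ_data·x̄)/τ₀ = (-2.8871·0.597761 − 0.508475·-2.2) / 0.089286 = -0.607151/0.089286 ≈ -6.8.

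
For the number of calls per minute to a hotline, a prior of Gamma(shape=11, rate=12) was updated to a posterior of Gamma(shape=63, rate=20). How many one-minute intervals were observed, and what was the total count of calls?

Gamma–Poisson conjugacy: posterior shape = α + Σxᵢ, posterior rate = β + n.
Matching: Σxᵢ = 63 − 11 = 52 and n = 20 − 12 = 8.

n = 8 one-minute intervals with total 52 calls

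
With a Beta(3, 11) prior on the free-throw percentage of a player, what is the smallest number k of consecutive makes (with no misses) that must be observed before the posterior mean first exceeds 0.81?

After k makes and 0 misses the posterior is Beta(3+k, 11), with mean (3+k)/(3+11+k).
Set (3+k)/(14+k) > 0.81 and solve: k > (0.81·14 − 3)/(1 − 0.81) = 43.895.
The smallest integer exceeding 43.895 is 44.

k = 44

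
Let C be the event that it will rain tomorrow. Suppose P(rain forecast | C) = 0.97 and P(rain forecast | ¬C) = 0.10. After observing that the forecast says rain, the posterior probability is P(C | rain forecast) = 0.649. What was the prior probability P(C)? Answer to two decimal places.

In odds form, posterior odds = prior odds × likelihood ratio, so prior odds = posterior odds ÷ LR.
Posterior odds = 0.649/(1−0.649) = 1.8490. LR = 0.97/0.10 = 9.7000.
Prior odds = 1.8490/9.7000 = 0.1906, so P(C) = 0.1906/(1+0.1906) ≈ 0.16.

P(C) = 0.16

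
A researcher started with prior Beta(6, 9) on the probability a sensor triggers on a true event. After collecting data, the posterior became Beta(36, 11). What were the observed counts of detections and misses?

Beta is conjugate to the binomial likelihood: posterior = Beta(α+s, β+f).
Match parameters: s=36−6=30, f=11−9=2.

30 detections and 2 misses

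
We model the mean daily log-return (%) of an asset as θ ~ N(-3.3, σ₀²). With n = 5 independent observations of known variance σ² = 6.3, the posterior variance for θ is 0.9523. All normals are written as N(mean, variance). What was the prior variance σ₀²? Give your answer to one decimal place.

For the Normal–Normal model with known σ², precisions add: τ_n = τ₀ + n/σ².
So 1/σ₀² = 1/0.9523 − 5/6.3 = 1.050089 − 0.793651 = 0.256438.
Hence σ₀² = 1/0.256438 ≈ 3.9.

σ₀² = 3.9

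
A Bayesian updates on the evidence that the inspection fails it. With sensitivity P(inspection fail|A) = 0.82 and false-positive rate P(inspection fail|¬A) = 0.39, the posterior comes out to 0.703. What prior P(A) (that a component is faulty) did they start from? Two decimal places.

P(A) = 0.53

In odds form, posterior odds = prior odds × likelihood ratio, so prior odds = posterior odds ÷ LR.
Posterior odds = 0.703/(1−0.703) = 2.3670. LR = 0.82/0.39 = 2.1026.
Prior odds = 2.3670/2.1026 = 1.1257, so P(A) = 1.1257/(1+1.1257) ≈ 0.53.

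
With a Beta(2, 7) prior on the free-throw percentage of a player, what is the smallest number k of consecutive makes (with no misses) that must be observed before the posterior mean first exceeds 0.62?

k = 10

After k makes and 0 misses the posterior is Beta(2+k, 7), with mean (2+k)/(2+7+k).
Set (2+k)/(9+k) > 0.62 and solve: k > (0.62·9 − 2)/(1 − 0.62) = 9.421.
The smallest integer exceeding 9.421 is 10.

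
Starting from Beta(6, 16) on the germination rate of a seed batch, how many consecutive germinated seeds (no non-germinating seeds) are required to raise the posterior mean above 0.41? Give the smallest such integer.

After k germinated seeds and 0 non-germinating seeds the posterior is Beta(6+k, 16), with mean (6+k)/(6+16+k).
Set (6+k)/(22+k) > 0.41 and solve: k > (0.41·22 − 6)/(1 − 0.41) = 5.119.
The smallest integer exceeding 5.119 is 6.

k = 6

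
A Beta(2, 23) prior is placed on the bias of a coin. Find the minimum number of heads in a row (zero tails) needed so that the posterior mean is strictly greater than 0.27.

After k heads and 0 tails the posterior is Beta(2+k, 23), with mean (2+k)/(2+23+k).
Set (2+k)/(25+k) > 0.27 and solve: k > (0.27·25 − 2)/(1 − 0.27) = 6.507.
The smallest integer exceeding 6.507 is 7, and checking k=7: (9)/(32) = 0.2812 > 0.27.

k = 7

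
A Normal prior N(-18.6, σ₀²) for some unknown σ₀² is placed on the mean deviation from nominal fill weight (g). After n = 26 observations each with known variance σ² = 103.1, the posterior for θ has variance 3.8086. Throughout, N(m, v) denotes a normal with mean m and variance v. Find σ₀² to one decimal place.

σ₀² = 96.3

Posterior precision equals prior precision plus data precision: 1/σ_n² = 1/σ₀² + n/σ².
So 1/σ₀² = 1/3.8086 − 26/103.1 = 0.262564 − 0.252182 = 0.010382.
Hence σ₀² = 1/0.010382 ≈ 96.3.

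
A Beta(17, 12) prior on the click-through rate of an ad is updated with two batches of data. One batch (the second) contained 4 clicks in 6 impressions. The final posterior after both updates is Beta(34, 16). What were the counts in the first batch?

Because Beta–binomial updating is additive in the counts, the combined data contributed (α_post−α_prior, β_post−β_prior) successes and failures.
Total across both batches: 34−17=17 clicks, 16−12=4 non-clicks.
Subtract the second batch: 17−4=13 clicks and 4−2=2 non-clicks.

13 clicks and 2 non-clicks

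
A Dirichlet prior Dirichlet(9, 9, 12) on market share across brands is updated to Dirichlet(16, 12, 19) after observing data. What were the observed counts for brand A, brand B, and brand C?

For a Dirichlet(α) prior with multinomial counts c, the posterior is Dirichlet(α + c) componentwise.
Counts are posterior − prior componentwise: 16−9=7, 12−9=3, 19−12=7.

counts (7, 3, 7)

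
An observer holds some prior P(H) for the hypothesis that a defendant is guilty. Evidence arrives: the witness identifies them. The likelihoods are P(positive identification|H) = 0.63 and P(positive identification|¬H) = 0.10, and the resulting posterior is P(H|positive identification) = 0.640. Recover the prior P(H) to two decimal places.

P(H) = 0.22

In odds form, posterior odds = prior odds × likelihood ratio, so prior odds = posterior odds ÷ LR.
Posterior odds = 0.640/(1−0.640) = 1.7778. LR = 0.63/0.10 = 6.3000.
Prior odds = 1.7778/6.3000 = 0.2822, so P(H) = 0.2822/(1+0.2822) ≈ 0.22.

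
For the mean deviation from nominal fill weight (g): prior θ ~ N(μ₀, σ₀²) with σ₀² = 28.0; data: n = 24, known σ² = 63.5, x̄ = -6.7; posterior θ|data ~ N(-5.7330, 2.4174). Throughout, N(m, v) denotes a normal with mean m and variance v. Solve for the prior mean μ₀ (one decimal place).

μ₀ = 4.5

With known observation variance, the Normal–Normal posterior has precision τ_n = τ₀ + n/σ² and mean μ_n = (τ₀μ₀ + (n/σ²)x̄)/τ_n.
Here τ₀ = 1/28.0 = 0.035714 and τ_data = 24/63.5 = 0.377953, so τ_n = 0.413667.
Rearranging for μ₀: μ₀ = (μ_n·τ_n − τ_data·x̄)/τ₀ = (-5.7330·0.413667 − 0.377953·-6.7) / 0.035714 = 0.160732/0.035714 ≈ 4.5.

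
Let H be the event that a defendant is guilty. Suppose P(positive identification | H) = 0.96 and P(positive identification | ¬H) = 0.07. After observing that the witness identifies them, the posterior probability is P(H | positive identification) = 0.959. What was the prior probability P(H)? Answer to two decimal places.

P(H) = 0.63

Bayes' rule in odds form gives O(H|E) = O(H)·[P(E|H)/P(E|¬H)], hence O(H) = O(H|E)/LR.
Posterior odds = 0.959/(1−0.959) = 23.3902. LR = 0.96/0.07 = 13.7143.
Prior odds = 23.3902/13.7143 = 1.7055, so P(H) = 1.7055/(1+1.7055) ≈ 0.63.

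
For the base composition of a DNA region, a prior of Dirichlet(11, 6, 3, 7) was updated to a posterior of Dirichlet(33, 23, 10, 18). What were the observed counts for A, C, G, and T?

For a Dirichlet(α) prior with multinomial counts c, the posterior is Dirichlet(α + c) componentwise.
Counts are posterior − prior componentwise: 33−11=22, 23−6=17, 10−3=7, 18−7=11.

counts (22, 17, 7, 11)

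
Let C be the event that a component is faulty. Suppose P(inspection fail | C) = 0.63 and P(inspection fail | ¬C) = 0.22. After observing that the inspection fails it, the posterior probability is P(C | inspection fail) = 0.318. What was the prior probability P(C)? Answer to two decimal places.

P(C) = 0.14

In odds form, posterior odds = prior odds × likelihood ratio, so prior odds = posterior odds ÷ LR.
Posterior odds = 0.318/(1−0.318) = 0.4663. LR = 0.63/0.22 = 2.8636.
Prior odds = 0.4663/2.8636 = 0.1628, so P(C) = 0.1628/(1+0.1628) ≈ 0.14.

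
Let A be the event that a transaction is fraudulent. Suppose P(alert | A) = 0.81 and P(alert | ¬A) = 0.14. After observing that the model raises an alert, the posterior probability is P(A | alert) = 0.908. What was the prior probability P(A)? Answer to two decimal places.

P(A) = 0.63

In odds form, posterior odds = prior odds × likelihood ratio, so prior odds = posterior odds ÷ LR.
Posterior odds = 0.908/(1−0.908) = 9.8696. LR = 0.81/0.14 = 5.7857.
Prior odds = 9.8696/5.7857 = 1.7059, so P(A) = 1.7059/(1+1.7059) ≈ 0.63.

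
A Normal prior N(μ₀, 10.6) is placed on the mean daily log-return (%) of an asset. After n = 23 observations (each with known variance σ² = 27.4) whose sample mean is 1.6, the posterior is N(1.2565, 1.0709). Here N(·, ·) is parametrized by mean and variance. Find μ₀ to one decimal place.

With known observation variance, the Normal–Normal posterior has precision τ_n = τ₀ + n/σ² and mean μ_n = (τ₀μ₀ + (n/σ²)x̄)/τ_n.
Here τ₀ = 1/10.6 = 0.094340 and τ_data = 23/27.4 = 0.839416, so τ_n = 0.933756.
Rearranging for μ₀: μ₀ = (μ_n·τ_n − τ_data·x̄)/τ₀ = (1.2565·0.933756 − 0.839416·1.6) / 0.094340 = -0.169801/0.094340 ≈ -1.8.

μ₀ = -1.8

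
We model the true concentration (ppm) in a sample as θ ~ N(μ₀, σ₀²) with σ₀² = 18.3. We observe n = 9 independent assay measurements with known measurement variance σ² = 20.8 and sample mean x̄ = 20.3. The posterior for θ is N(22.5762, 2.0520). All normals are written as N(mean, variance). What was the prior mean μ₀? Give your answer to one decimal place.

μ₀ = 40.6

With known observation variance, the Normal–Normal posterior has precision τ_n = τ₀ + n/σ² and mean μ_n = (τ₀μ₀ + (n/σ²)x̄)/τ_n.
Here τ₀ = 1/18.3 = 0.054645 and τ_data = 9/20.8 = 0.432692, so τ_n = 0.487337.
Rearranging for μ₀: μ₀ = (μ_n·τ_n − τ_data·x̄)/τ₀ = (22.5762·0.487337 − 0.432692·20.3) / 0.054645 = 2.218570/0.054645 ≈ 40.6.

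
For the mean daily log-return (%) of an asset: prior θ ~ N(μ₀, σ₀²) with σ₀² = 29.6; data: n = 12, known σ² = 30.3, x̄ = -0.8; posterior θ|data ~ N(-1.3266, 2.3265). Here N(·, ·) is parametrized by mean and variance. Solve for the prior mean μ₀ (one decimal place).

μ₀ = -7.5

With known observation variance, the Normal–Normal posterior has precision τ_n = τ₀ + n/σ² and mean μ_n = (τ₀μ₀ + (n/σ²)x̄)/τ_n.
Here τ₀ = 1/29.6 = 0.033784 and τ_data = 12/30.3 = 0.396040, so τ_n = 0.429824.
Rearranging for μ₀: μ₀ = (μ_n·τ_n − τ_data·x̄)/τ₀ = (-1.3266·0.429824 − 0.396040·-0.8) / 0.033784 = -0.253373/0.033784 ≈ -7.5.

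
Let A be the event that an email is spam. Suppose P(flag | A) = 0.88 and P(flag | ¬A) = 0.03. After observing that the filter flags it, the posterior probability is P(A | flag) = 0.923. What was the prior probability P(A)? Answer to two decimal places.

P(A) = 0.29

Bayes' rule in odds form gives O(A|E) = O(A)·[P(E|A)/P(E|¬A)], hence O(A) = O(A|E)/LR.
Posterior odds = 0.923/(1−0.923) = 11.9870. LR = 0.88/0.03 = 29.3333.
Prior odds = 11.9870/29.3333 = 0.4086, so P(A) = 0.4086/(1+0.4086) ≈ 0.29.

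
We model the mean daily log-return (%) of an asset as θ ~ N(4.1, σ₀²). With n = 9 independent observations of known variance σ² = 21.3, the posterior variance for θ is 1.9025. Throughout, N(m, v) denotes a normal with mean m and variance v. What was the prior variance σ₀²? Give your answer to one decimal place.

σ₀² = 9.7

Posterior precision equals prior precision plus data precision: 1/σ_n² = 1/σ₀² + n/σ².
So 1/σ₀² = 1/1.9025 − 9/21.3 = 0.525624 − 0.422535 = 0.103089.
Hence σ₀² = 1/0.103089 ≈ 9.7.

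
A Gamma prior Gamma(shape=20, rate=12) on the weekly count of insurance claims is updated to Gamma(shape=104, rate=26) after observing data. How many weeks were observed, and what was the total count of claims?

n = 14 weeks with total 84 claims

Gamma–Poisson conjugacy: posterior shape = α + Σxᵢ, posterior rate = β + n.
Matching: Σxᵢ = 104 − 20 = 84 and n = 26 − 12 = 14.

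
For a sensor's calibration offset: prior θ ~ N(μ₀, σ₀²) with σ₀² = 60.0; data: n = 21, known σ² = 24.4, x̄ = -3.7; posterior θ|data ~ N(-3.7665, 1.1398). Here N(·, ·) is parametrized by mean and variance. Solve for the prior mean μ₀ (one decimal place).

μ₀ = -7.2

With known observation variance, the Normal–Normal posterior has precision τ_n = τ₀ + n/σ² and mean μ_n = (τ₀μ₀ + (n/σ²)x̄)/τ_n.
Here τ₀ = 1/60.0 = 0.016667 and τ_data = 21/24.4 = 0.860656, so τ_n = 0.877323.
Rearranging for μ₀: μ₀ = (μ_n·τ_n − τ_data·x̄)/τ₀ = (-3.7665·0.877323 − 0.860656·-3.7) / 0.016667 = -0.120010/0.016667 ≈ -7.2.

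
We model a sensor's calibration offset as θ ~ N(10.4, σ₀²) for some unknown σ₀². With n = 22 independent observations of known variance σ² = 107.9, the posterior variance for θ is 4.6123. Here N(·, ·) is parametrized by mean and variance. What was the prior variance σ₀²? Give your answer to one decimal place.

σ₀² = 77.4

For the Normal–Normal model with known σ², precisions add: τ_n = τ₀ + n/σ².
So 1/σ₀² = 1/4.6123 − 22/107.9 = 0.216812 − 0.203892 = 0.012920.
Hence σ₀² = 1/0.012920 ≈ 77.4.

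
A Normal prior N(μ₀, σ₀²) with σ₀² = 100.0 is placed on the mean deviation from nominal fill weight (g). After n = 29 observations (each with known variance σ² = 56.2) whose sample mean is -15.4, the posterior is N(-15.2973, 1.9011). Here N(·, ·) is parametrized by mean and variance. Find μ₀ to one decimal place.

μ₀ = -10.0

The posterior mean is a precision-weighted average: μ_n = (τ₀μ₀ + τ_data·x̄)/(τ₀+τ_data), with τ₀=1/σ₀² and τ_data=n/σ².
Here τ₀ = 1/100.0 = 0.010000 and τ_data = 29/56.2 = 0.516014, so τ_n = 0.526014.
Rearranging for μ₀: μ₀ = (μ_n·τ_n − τ_data·x̄)/τ₀ = (-15.2973·0.526014 − 0.516014·-15.4) / 0.010000 = -0.099978/0.010000 ≈ -10.0.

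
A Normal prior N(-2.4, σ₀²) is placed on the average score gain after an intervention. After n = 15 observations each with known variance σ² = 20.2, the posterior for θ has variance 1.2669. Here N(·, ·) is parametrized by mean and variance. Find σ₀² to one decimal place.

σ₀² = 21.4

For the Normal–Normal model with known σ², precisions add: τ_n = τ₀ + n/σ².
So 1/σ₀² = 1/1.2669 − 15/20.2 = 0.789328 − 0.742574 = 0.046754.
Hence σ₀² = 1/0.046754 ≈ 21.4.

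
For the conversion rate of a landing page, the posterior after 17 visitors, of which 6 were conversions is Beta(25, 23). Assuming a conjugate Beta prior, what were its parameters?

Beta(19, 12)

Under Beta–binomial conjugacy the posterior parameters are (α+s, β+f).
So α = 25 − 6 = 19 and β = 23 − 11 = 12.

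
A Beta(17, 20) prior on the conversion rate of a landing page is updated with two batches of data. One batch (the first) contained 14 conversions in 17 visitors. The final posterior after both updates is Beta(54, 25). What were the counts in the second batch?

Because Beta–binomial updating is additive in the counts, the combined data contributed (α_post−α_prior, β_post−β_prior) successes and failures.
Total across both batches: 54−17=37 conversions, 25−20=5 bounces.
Subtract the first batch: 37−14=23 conversions and 5−3=2 bounces.

23 conversions and 2 bounces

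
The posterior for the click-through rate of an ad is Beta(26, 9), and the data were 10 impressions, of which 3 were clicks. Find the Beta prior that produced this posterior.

Beta(23, 2)

A Beta(α, β) prior with s successes and f failures in binomial data gives a Beta(α+s, β+f) posterior.
So α = 26 − 3 = 23 and β = 9 − 7 = 2.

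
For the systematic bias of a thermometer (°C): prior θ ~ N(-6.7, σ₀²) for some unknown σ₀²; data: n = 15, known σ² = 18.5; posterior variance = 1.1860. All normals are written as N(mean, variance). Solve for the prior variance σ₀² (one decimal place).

σ₀² = 30.9

For the Normal–Normal model with known σ², precisions add: τ_n = τ₀ + n/σ².
So 1/σ₀² = 1/1.1860 − 15/18.5 = 0.843170 − 0.810811 = 0.032359.
Hence σ₀² = 1/0.032359 ≈ 30.9.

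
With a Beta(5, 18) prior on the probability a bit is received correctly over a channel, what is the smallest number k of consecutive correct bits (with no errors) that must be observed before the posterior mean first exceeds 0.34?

After k correct bits and 0 errors the posterior is Beta(5+k, 18), with mean (5+k)/(5+18+k).
Set (5+k)/(23+k) > 0.34 and solve: k > (0.34·23 − 5)/(1 − 0.34) = 4.273.
The smallest integer exceeding 4.273 is 5.

k = 5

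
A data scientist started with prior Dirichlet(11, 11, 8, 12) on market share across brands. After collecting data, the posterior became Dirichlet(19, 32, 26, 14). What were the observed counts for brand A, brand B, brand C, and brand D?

For a Dirichlet(α) prior with multinomial counts c, the posterior is Dirichlet(α + c) componentwise.
Counts are posterior − prior componentwise: 19−11=8, 32−11=21, 26−8=18, 14−12=2.

counts (8, 21, 18, 2)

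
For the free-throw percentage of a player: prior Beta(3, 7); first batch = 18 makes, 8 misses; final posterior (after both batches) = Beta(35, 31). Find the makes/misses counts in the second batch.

Sequential conjugate updates are equivalent to a single update on the pooled data, so total successes = posterior α − prior α and total failures = posterior β − prior β.
Total across both batches: 35−3=32 makes, 31−7=24 misses.
Subtract the first batch: 32−18=14 makes and 24−8=16 misses.

14 makes and 16 misses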